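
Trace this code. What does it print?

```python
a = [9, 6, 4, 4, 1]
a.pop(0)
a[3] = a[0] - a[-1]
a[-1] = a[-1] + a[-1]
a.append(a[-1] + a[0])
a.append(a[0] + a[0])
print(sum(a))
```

52

pop(0) removes 9 → [6, 4, 4, 1]
a[3] = a[0]-a[-1] = 6-1 = 5 → [6, 4, 4, 5]
a[-1] = a[-1]+a[-1] = 5+5 = 10 → [6, 4, 4, 10]
append a[-1]+a[0] = 10+6 = 16 → [6, 4, 4, 10, 16]
append a[0]+a[0] = 6+6 = 12 → [6, 4, 4, 10, 16, 12]
sum = 52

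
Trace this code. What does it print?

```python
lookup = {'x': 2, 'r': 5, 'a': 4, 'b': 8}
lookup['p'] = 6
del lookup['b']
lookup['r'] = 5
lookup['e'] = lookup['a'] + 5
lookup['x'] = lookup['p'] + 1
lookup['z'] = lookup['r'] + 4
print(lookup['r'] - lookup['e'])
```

lookup['p'] = 6 → {'x': 2, 'r': 5, 'a': 4, 'b': 8, 'p': 6}
del 'b' → {'x': 2, 'r': 5, 'a': 4, 'p': 6}
lookup['r'] = 5 → {'x': 2, 'r': 5, 'a': 4, 'p': 6}
lookup['e'] = lookup['a']+5 = 9 → {'x': 2, 'r': 5, 'a': 4, 'p': 6, 'e': 9}
lookup['x'] = lookup['p']+1 = 7 → {'x': 7, 'r': 5, 'a': 4, 'p': 6, 'e': 9}
lookup['z'] = lookup['r']+4 = 9 → {'x': 7, 'r': 5, 'a': 4, 'p': 6, 'e': 9, 'z': 9}
lookup['r']-lookup['e'] = 5-9 = -4

-4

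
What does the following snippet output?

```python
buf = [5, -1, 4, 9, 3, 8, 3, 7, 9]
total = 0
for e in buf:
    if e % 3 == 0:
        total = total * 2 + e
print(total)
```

99

e=5: not %3==0
e=-1: not %3==0
e=4: not %3==0
e=9: %3==0, total = 0*2+9 = 9
e=3: %3==0, total = 9*2+3 = 21
e=8: not %3==0
e=3: %3==0, total = 21*2+3 = 45
e=7: not %3==0
e=9: %3==0, total = 45*2+9 = 99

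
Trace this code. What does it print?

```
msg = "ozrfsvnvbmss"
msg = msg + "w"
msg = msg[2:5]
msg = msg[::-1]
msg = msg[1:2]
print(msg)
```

f

+ 'w' → 'ozrfsvnvbmssw'
slice [2:5] → 'rfs'
reverse → 'sfr'
slice [1:2] → 'f'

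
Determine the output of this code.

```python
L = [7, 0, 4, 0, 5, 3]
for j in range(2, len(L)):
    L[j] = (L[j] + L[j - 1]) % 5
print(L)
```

[7, 0, 4, 4, 4, 2]

j=2: L[2] = (4+0)%5 = 4 → [7, 0, 4, 0, 5, 3]
j=3: L[3] = (0+4)%5 = 4 → [7, 0, 4, 4, 5, 3]
j=4: L[4] = (5+4)%5 = 4 → [7, 0, 4, 4, 4, 3]
j=5: L[5] = (3+4)%5 = 2 → [7, 0, 4, 4, 4, 2]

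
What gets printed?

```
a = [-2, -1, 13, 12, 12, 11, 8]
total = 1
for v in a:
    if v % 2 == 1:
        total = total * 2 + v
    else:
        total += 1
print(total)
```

54

v=-2: not odd, total = 1+1 = 2
v=-1: odd, total = 2*2+(-1) = 3
v=13: odd, total = 3*2+13 = 19
v=12: not odd, total = 19+1 = 20
v=12: not odd, total = 20+1 = 21
v=11: odd, total = 21*2+11 = 53
v=8: not odd, total = 53+1 = 54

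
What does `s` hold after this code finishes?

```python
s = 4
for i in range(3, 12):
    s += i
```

i=3: s = 4+3 = 7
i=4: s = 7+4 = 11
i=5: s = 11+5 = 16
i=6: s = 16+6 = 22
i=7: s = 22+7 = 29
i=8: s = 29+8 = 37
i=9: s = 37+9 = 46
i=10: s = 46+10 = 56
i=11: s = 56+11 = 67

67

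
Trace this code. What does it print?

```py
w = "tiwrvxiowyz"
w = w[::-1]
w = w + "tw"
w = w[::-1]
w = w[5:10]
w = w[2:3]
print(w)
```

x

reverse → 'zywoixvrwit'
+ 'tw' → 'zywoixvrwittw'
reverse → 'wttiwrvxiowyz'
slice [5:10] → 'rvxio'
slice [2:3] → 'x'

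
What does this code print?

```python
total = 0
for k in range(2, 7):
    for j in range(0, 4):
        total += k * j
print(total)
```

k=2,j=0: total = 0+0 = 0
k=2,j=1: total = 0+2 = 2
k=2,j=2: total = 2+4 = 6
k=2,j=3: total = 6+6 = 12
k=3,j=0: total = 12+0 = 12
k=3,j=1: total = 12+3 = 15
k=3,j=2: total = 15+6 = 21
k=3,j=3: total = 21+9 = 30
k=4,j=0: total = 30+0 = 30
k=4,j=1: total = 30+4 = 34
k=4,j=2: total = 34+8 = 42
k=4,j=3: total = 42+12 = 54
k=5,j=0: total = 54+0 = 54
k=5,j=1: total = 54+5 = 59
k=5,j=2: total = 59+10 = 69
k=5,j=3: total = 69+15 = 84
k=6,j=0: total = 84+0 = 84
k=6,j=1: total = 84+6 = 90
k=6,j=2: total = 90+12 = 102
k=6,j=3: total = 102+18 = 120

120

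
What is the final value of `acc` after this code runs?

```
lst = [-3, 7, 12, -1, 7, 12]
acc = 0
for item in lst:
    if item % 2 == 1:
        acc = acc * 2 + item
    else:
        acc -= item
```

-51

item=-3: odd, acc = 0*2+(-3) = -3
item=7: odd, acc = (-3)*2+7 = 1
item=12: not odd, acc = 1-12 = -11
item=-1: odd, acc = (-11)*2+(-1) = -23
item=7: odd, acc = (-23)*2+7 = -39
item=12: not odd, acc = (-39)-12 = -51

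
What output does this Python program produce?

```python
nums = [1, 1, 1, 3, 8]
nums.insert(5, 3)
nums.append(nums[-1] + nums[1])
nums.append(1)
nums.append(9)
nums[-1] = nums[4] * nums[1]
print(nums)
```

[1, 1, 1, 3, 8, 3, 4, 1, 8]

insert 3 at 5 → [1, 1, 1, 3, 8, 3]
append nums[-1]+nums[1] = 3+1 = 4 → [1, 1, 1, 3, 8, 3, 4]
append 1 → [1, 1, 1, 3, 8, 3, 4, 1]
append 9 → [1, 1, 1, 3, 8, 3, 4, 1, 9]
nums[-1] = nums[4]*nums[1] = 8*1 = 8 → [1, 1, 1, 3, 8, 3, 4, 1, 8]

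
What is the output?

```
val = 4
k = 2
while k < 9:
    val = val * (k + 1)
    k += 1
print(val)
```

725760

k=2: val = 4*3 = 12
k=3: val = 12*4 = 48
k=4: val = 48*5 = 240
k=5: val = 240*6 = 1440
k=6: val = 1440*7 = 10080
k=7: val = 10080*8 = 80640
k=8: val = 80640*9 = 725760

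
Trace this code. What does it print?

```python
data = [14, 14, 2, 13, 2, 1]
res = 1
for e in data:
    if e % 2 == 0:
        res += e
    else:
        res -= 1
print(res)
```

31

e=14: even, res = 1+14 = 15
e=14: even, res = 15+14 = 29
e=2: even, res = 29+2 = 31
e=13: not even, res = 31-1 = 30
e=2: even, res = 30+2 = 32
e=1: not even, res = 32-1 = 31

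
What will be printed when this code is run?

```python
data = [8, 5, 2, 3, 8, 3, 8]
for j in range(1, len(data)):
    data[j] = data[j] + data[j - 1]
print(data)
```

j=1: data[1] = 5+8 = 13 → [8, 13, 2, 3, 8, 3, 8]
j=2: data[2] = 2+13 = 15 → [8, 13, 15, 3, 8, 3, 8]
j=3: data[3] = 3+15 = 18 → [8, 13, 15, 18, 8, 3, 8]
j=4: data[4] = 8+18 = 26 → [8, 13, 15, 18, 26, 3, 8]
j=5: data[5] = 3+26 = 29 → [8, 13, 15, 18, 26, 29, 8]
j=6: data[6] = 8+29 = 37 → [8, 13, 15, 18, 26, 29, 37]

[8, 13, 15, 18, 26, 29, 37]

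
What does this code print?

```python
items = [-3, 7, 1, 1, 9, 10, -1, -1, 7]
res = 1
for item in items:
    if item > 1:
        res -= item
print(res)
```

-32

item=-3: not >1
item=7: >1, res = 1-7 = -6
item=1: not >1
item=1: not >1
item=9: >1, res = (-6)-9 = -15
item=10: >1, res = (-15)-10 = -25
item=-1: not >1
item=-1: not >1
item=7: >1, res = (-25)-7 = -32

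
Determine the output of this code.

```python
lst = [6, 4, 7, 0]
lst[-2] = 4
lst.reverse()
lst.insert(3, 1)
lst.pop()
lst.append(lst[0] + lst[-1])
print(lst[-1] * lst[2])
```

lst[-2] = 4 → [6, 4, 4, 0]
reverse → [0, 4, 4, 6]
insert 1 at 3 → [0, 4, 4, 1, 6]
pop() removes 6 → [0, 4, 4, 1]
append lst[0]+lst[-1] = 0+1 = 1 → [0, 4, 4, 1, 1]
lst[-1]*lst[2] = 1*4 = 4

4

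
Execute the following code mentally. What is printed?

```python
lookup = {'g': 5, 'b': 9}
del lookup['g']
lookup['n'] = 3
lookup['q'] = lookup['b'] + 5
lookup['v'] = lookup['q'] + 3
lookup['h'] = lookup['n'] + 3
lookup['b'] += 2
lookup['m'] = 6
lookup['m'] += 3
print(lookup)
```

{'b': 11, 'n': 3, 'q': 14, 'v': 17, 'h': 6, 'm': 9}

del 'g' → {'b': 9}
lookup['n'] = 3 → {'b': 9, 'n': 3}
lookup['q'] = lookup['b']+5 = 14 → {'b': 9, 'n': 3, 'q': 14}
lookup['v'] = lookup['q']+3 = 17 → {'b': 9, 'n': 3, 'q': 14, 'v': 17}
lookup['h'] = lookup['n']+3 = 6 → {'b': 9, 'n': 3, 'q': 14, 'v': 17, 'h': 6}
lookup['b'] = 9+2 = 11 → {'b': 11, 'n': 3, 'q': 14, 'v': 17, 'h': 6}
lookup['m'] = 6 → {'b': 11, 'n': 3, 'q': 14, 'v': 17, 'h': 6, 'm': 6}
lookup['m'] = 6+3 = 9 → {'b': 11, 'n': 3, 'q': 14, 'v': 17, 'h': 6, 'm': 9}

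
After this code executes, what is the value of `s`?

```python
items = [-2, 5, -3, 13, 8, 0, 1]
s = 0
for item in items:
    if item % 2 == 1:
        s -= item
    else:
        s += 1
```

-13

item=-2: not odd, s = 0+1 = 1
item=5: odd, s = 1-5 = -4
item=-3: odd, s = (-4)-(-3) = -1
item=13: odd, s = (-1)-13 = -14
item=8: not odd, s = (-14)+1 = -13
item=0: not odd, s = (-13)+1 = -12
item=1: odd, s = (-12)-1 = -13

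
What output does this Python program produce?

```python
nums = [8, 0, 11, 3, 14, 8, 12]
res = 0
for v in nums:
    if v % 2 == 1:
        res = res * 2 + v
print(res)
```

25

v=8: not odd
v=0: not odd
v=11: odd, res = 0*2+11 = 11
v=3: odd, res = 11*2+3 = 25
v=14: not odd
v=8: not odd
v=12: not odd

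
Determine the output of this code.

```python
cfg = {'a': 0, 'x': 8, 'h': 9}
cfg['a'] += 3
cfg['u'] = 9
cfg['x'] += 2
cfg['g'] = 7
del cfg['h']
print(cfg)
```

{'a': 3, 'x': 10, 'u': 9, 'g': 7}

cfg['a'] = 0+3 = 3 → {'a': 3, 'x': 8, 'h': 9}
cfg['u'] = 9 → {'a': 3, 'x': 8, 'h': 9, 'u': 9}
cfg['x'] = 8+2 = 10 → {'a': 3, 'x': 10, 'h': 9, 'u': 9}
cfg['g'] = 7 → {'a': 3, 'x': 10, 'h': 9, 'u': 9, 'g': 7}
del 'h' → {'a': 3, 'x': 10, 'u': 9, 'g': 7}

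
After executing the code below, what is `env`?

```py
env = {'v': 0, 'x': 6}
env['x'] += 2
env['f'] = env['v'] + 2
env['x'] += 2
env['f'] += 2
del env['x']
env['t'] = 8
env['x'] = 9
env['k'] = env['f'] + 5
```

{'v': 0, 'f': 4, 't': 8, 'x': 9, 'k': 9}

env['x'] = 6+2 = 8 → {'v': 0, 'x': 8}
env['f'] = env['v']+2 = 2 → {'v': 0, 'x': 8, 'f': 2}
env['x'] = 8+2 = 10 → {'v': 0, 'x': 10, 'f': 2}
env['f'] = 2+2 = 4 → {'v': 0, 'x': 10, 'f': 4}
del 'x' → {'v': 0, 'f': 4}
env['t'] = 8 → {'v': 0, 'f': 4, 't': 8}
env['x'] = 9 → {'v': 0, 'f': 4, 't': 8, 'x': 9}
env['k'] = env['f']+5 = 9 → {'v': 0, 'f': 4, 't': 8, 'x': 9, 'k': 9}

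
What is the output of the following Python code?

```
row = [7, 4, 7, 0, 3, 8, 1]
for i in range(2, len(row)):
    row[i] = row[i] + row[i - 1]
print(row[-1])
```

i=2: row[2] = 7+4 = 11 → [7, 4, 11, 0, 3, 8, 1]
i=3: row[3] = 0+11 = 11 → [7, 4, 11, 11, 3, 8, 1]
i=4: row[4] = 3+11 = 14 → [7, 4, 11, 11, 14, 8, 1]
i=5: row[5] = 8+14 = 22 → [7, 4, 11, 11, 14, 22, 1]
i=6: row[6] = 1+22 = 23 → [7, 4, 11, 11, 14, 22, 23]

23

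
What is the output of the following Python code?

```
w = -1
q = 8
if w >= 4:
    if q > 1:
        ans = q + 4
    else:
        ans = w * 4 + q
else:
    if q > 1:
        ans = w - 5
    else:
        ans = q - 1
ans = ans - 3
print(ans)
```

-9

w=-1, q=8
w >= 4 is False; q > 1 is True
→ ans = w - 5 = -6
ans = (-6)-3 = -9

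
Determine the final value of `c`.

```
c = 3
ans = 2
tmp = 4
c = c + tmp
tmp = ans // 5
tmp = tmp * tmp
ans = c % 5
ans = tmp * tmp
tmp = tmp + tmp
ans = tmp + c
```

7

c = 3+4 = 7
tmp = 2//5 = 0
tmp = 0*0 = 0
ans = 7%5 = 2
ans = 0*0 = 0
tmp = 0+0 = 0
ans = 0+7 = 7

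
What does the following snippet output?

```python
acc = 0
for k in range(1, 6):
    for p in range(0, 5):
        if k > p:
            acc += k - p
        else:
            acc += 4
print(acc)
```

k=1,p=0: 1>0, acc = 0+1 = 1
k=1,p=1: not 1>1, acc = 1+4 = 5
k=1,p=2: not 1>2, acc = 5+4 = 9
k=1,p=3: not 1>3, acc = 9+4 = 13
k=1,p=4: not 1>4, acc = 13+4 = 17
k=2,p=0: 2>0, acc = 17+2 = 19
k=2,p=1: 2>1, acc = 19+1 = 20
k=2,p=2: not 2>2, acc = 20+4 = 24
k=2,p=3: not 2>3, acc = 24+4 = 28
k=2,p=4: not 2>4, acc = 28+4 = 32
k=3,p=0: 3>0, acc = 32+3 = 35
k=3,p=1: 3>1, acc = 35+2 = 37
k=3,p=2: 3>2, acc = 37+1 = 38
k=3,p=3: not 3>3, acc = 38+4 = 42
k=3,p=4: not 3>4, acc = 42+4 = 46
k=4,p=0: 4>0, acc = 46+4 = 50
k=4,p=1: 4>1, acc = 50+3 = 53
k=4,p=2: 4>2, acc = 53+2 = 55
k=4,p=3: 4>3, acc = 55+1 = 56
k=4,p=4: not 4>4, acc = 56+4 = 60
k=5,p=0: 5>0, acc = 60+5 = 65
k=5,p=1: 5>1, acc = 65+4 = 69
k=5,p=2: 5>2, acc = 69+3 = 72
k=5,p=3: 5>3, acc = 72+2 = 74
k=5,p=4: 5>4, acc = 74+1 = 75

75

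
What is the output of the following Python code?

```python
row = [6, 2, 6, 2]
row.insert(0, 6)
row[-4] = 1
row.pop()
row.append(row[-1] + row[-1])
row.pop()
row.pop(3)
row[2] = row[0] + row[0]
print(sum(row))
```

insert 6 at 0 → [6, 6, 2, 6, 2]
row[-4] = 1 → [6, 1, 2, 6, 2]
pop() removes 2 → [6, 1, 2, 6]
append row[-1]+row[-1] = 6+6 = 12 → [6, 1, 2, 6, 12]
pop() removes 12 → [6, 1, 2, 6]
pop(3) removes 6 → [6, 1, 2]
row[2] = row[0]+row[0] = 6+6 = 12 → [6, 1, 12]
sum = 19

19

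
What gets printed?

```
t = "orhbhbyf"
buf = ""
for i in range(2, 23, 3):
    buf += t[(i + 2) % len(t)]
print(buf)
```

i=2: add t[4]='h' → 'h'
i=5: add t[7]='f' → 'hf'
i=8: add t[2]='h' → 'hfh'
i=11: add t[5]='b' → 'hfhb'
i=14: add t[0]='o' → 'hfhbo'
i=17: add t[3]='b' → 'hfhbob'
i=20: add t[6]='y' → 'hfhboby'

hfhboby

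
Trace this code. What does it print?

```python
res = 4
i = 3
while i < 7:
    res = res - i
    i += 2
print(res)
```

i=3: res = 4-3 = 1
i=5: res = 1-5 = -4

-4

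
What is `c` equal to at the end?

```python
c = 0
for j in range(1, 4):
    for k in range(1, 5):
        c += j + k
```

54

j=1,k=1: c = 0+2 = 2
j=1,k=2: c = 2+3 = 5
j=1,k=3: c = 5+4 = 9
j=1,k=4: c = 9+5 = 14
j=2,k=1: c = 14+3 = 17
j=2,k=2: c = 17+4 = 21
j=2,k=3: c = 21+5 = 26
j=2,k=4: c = 26+6 = 32
j=3,k=1: c = 32+4 = 36
j=3,k=2: c = 36+5 = 41
j=3,k=3: c = 41+6 = 47
j=3,k=4: c = 47+7 = 54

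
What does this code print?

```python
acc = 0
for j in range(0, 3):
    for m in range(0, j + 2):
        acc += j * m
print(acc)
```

15

j=0,m=0: acc = 0+0 = 0
j=0,m=1: acc = 0+0 = 0
j=1,m=0: acc = 0+0 = 0
j=1,m=1: acc = 0+1 = 1
j=1,m=2: acc = 1+2 = 3
j=2,m=0: acc = 3+0 = 3
j=2,m=1: acc = 3+2 = 5
j=2,m=2: acc = 5+4 = 9
j=2,m=3: acc = 9+6 = 15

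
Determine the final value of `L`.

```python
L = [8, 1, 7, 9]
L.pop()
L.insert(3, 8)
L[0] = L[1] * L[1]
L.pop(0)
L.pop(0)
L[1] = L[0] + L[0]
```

[7, 14]

pop() removes 9 → [8, 1, 7]
insert 8 at 3 → [8, 1, 7, 8]
L[0] = L[1]*L[1] = 1*1 = 1 → [1, 1, 7, 8]
pop(0) removes 1 → [1, 7, 8]
pop(0) removes 1 → [7, 8]
L[1] = L[0]+L[0] = 7+7 = 14 → [7, 14]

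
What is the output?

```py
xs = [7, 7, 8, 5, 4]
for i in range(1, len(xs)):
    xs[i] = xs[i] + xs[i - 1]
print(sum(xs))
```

101

i=1: xs[1] = 7+7 = 14 → [7, 14, 8, 5, 4]
i=2: xs[2] = 8+14 = 22 → [7, 14, 22, 5, 4]
i=3: xs[3] = 5+22 = 27 → [7, 14, 22, 27, 4]
i=4: xs[4] = 4+27 = 31 → [7, 14, 22, 27, 31]
sum = 101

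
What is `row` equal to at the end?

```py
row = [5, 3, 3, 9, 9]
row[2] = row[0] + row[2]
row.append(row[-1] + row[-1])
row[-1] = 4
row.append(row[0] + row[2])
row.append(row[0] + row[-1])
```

row[2] = row[0]+row[2] = 5+3 = 8 → [5, 3, 8, 9, 9]
append row[-1]+row[-1] = 9+9 = 18 → [5, 3, 8, 9, 9, 18]
row[-1] = 4 → [5, 3, 8, 9, 9, 4]
append row[0]+row[2] = 5+8 = 13 → [5, 3, 8, 9, 9, 4, 13]
append row[0]+row[-1] = 5+13 = 18 → [5, 3, 8, 9, 9, 4, 13, 18]

[5, 3, 8, 9, 9, 4, 13, 18]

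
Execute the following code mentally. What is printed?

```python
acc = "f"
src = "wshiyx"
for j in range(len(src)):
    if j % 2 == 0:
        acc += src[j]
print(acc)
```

j=0: add 'w' → 'fw'
j=1: skip
j=2: add 'h' → 'fwh'
j=3: skip
j=4: add 'y' → 'fwhy'
j=5: skip

fwhy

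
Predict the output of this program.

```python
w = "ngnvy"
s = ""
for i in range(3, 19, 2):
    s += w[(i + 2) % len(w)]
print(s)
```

i=3: add w[0]='n' → 'n'
i=5: add w[2]='n' → 'nn'
i=7: add w[4]='y' → 'nny'
i=9: add w[1]='g' → 'nnyg'
i=11: add w[3]='v' → 'nnygv'
i=13: add w[0]='n' → 'nnygvn'
i=15: add w[2]='n' → 'nnygvnn'
i=17: add w[4]='y' → 'nnygvnny'

nnygvnny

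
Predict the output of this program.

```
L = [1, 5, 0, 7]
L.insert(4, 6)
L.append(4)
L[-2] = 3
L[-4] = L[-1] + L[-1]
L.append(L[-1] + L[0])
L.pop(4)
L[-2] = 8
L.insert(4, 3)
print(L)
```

insert 6 at 4 → [1, 5, 0, 7, 6]
append 4 → [1, 5, 0, 7, 6, 4]
L[-2] = 3 → [1, 5, 0, 7, 3, 4]
L[-4] = L[-1]+L[-1] = 4+4 = 8 → [1, 5, 8, 7, 3, 4]
append L[-1]+L[0] = 4+1 = 5 → [1, 5, 8, 7, 3, 4, 5]
pop(4) removes 3 → [1, 5, 8, 7, 4, 5]
L[-2] = 8 → [1, 5, 8, 7, 8, 5]
insert 3 at 4 → [1, 5, 8, 7, 3, 8, 5]

[1, 5, 8, 7, 3, 8, 5]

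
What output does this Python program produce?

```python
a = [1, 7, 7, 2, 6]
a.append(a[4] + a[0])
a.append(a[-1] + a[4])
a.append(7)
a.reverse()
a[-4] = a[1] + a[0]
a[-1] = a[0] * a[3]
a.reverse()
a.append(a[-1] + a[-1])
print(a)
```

[42, 7, 7, 20, 6, 7, 13, 7, 14]

append a[4]+a[0] = 6+1 = 7 → [1, 7, 7, 2, 6, 7]
append a[-1]+a[4] = 7+6 = 13 → [1, 7, 7, 2, 6, 7, 13]
append 7 → [1, 7, 7, 2, 6, 7, 13, 7]
reverse → [7, 13, 7, 6, 2, 7, 7, 1]
a[-4] = a[1]+a[0] = 13+7 = 20 → [7, 13, 7, 6, 20, 7, 7, 1]
a[-1] = a[0]*a[3] = 7*6 = 42 → [7, 13, 7, 6, 20, 7, 7, 42]
reverse → [42, 7, 7, 20, 6, 7, 13, 7]
append a[-1]+a[-1] = 7+7 = 14 → [42, 7, 7, 20, 6, 7, 13, 7, 14]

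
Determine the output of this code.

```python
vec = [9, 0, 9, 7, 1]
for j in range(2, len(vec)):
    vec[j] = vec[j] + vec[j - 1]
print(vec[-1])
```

17

j=2: vec[2] = 9+0 = 9 → [9, 0, 9, 7, 1]
j=3: vec[3] = 7+9 = 16 → [9, 0, 9, 16, 1]
j=4: vec[4] = 1+16 = 17 → [9, 0, 9, 16, 17]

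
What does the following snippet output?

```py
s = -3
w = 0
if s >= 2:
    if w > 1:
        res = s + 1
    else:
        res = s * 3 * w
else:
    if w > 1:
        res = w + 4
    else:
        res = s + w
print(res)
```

-3

s=-3, w=0
s >= 2 is False; w > 1 is False
→ res = s + w = -3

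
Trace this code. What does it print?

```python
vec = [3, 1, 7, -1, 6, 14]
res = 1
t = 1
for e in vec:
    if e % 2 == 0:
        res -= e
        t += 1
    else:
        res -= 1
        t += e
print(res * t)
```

-299

e=3: not even, res = 1-1 = 0; t=4
e=1: not even, res = 0-1 = -1; t=5
e=7: not even, res = (-1)-1 = -2; t=12
e=-1: not even, res = (-2)-1 = -3; t=11
e=6: even, res = (-3)-6 = -9; t=12
e=14: even, res = (-9)-14 = -23; t=13
res*t = (-23)*13 = -299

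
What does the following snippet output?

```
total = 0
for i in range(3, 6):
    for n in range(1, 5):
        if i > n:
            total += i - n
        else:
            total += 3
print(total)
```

28

i=3,n=1: 3>1, total = 0+2 = 2
i=3,n=2: 3>2, total = 2+1 = 3
i=3,n=3: not 3>3, total = 3+3 = 6
i=3,n=4: not 3>4, total = 6+3 = 9
i=4,n=1: 4>1, total = 9+3 = 12
i=4,n=2: 4>2, total = 12+2 = 14
i=4,n=3: 4>3, total = 14+1 = 15
i=4,n=4: not 4>4, total = 15+3 = 18
i=5,n=1: 5>1, total = 18+4 = 22
i=5,n=2: 5>2, total = 22+3 = 25
i=5,n=3: 5>3, total = 25+2 = 27
i=5,n=4: 5>4, total = 27+1 = 28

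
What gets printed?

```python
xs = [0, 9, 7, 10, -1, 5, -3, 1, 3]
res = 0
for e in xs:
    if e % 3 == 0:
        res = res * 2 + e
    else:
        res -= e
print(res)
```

e=0: %3==0, res = 0*2+0 = 0
e=9: %3==0, res = 0*2+9 = 9
e=7: not %3==0, res = 9-7 = 2
e=10: not %3==0, res = 2-10 = -8
e=-1: not %3==0, res = (-8)-(-1) = -7
e=5: not %3==0, res = (-7)-5 = -12
e=-3: %3==0, res = (-12)*2+(-3) = -27
e=1: not %3==0, res = (-27)-1 = -28
e=3: %3==0, res = (-28)*2+3 = -53

-53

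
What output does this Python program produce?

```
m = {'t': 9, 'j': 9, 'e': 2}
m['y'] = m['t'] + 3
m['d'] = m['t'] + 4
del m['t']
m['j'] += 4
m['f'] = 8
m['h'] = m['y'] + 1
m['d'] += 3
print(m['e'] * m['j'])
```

26

m['y'] = m['t']+3 = 12 → {'t': 9, 'j': 9, 'e': 2, 'y': 12}
m['d'] = m['t']+4 = 13 → {'t': 9, 'j': 9, 'e': 2, 'y': 12, 'd': 13}
del 't' → {'j': 9, 'e': 2, 'y': 12, 'd': 13}
m['j'] = 9+4 = 13 → {'j': 13, 'e': 2, 'y': 12, 'd': 13}
m['f'] = 8 → {'j': 13, 'e': 2, 'y': 12, 'd': 13, 'f': 8}
m['h'] = m['y']+1 = 13 → {'j': 13, 'e': 2, 'y': 12, 'd': 13, 'f': 8, 'h': 13}
m['d'] = 13+3 = 16 → {'j': 13, 'e': 2, 'y': 12, 'd': 16, 'f': 8, 'h': 13}
m['e']*m['j'] = 2*13 = 26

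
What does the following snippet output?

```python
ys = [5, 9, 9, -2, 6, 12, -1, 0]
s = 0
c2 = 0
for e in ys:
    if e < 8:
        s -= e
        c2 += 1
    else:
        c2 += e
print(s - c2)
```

-43

e=5: <8, s = 0-5 = -5; c2=1
e=9: not <8; c2=10
e=9: not <8; c2=19
e=-2: <8, s = (-5)-(-2) = -3; c2=20
e=6: <8, s = (-3)-6 = -9; c2=21
e=12: not <8; c2=33
e=-1: <8, s = (-9)-(-1) = -8; c2=34
e=0: <8, s = (-8)-0 = -8; c2=35
s-c2 = (-8)-35 = -43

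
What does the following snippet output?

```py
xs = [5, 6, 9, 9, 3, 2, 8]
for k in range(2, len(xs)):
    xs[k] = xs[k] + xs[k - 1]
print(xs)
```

[5, 6, 15, 24, 27, 29, 37]

k=2: xs[2] = 9+6 = 15 → [5, 6, 15, 9, 3, 2, 8]
k=3: xs[3] = 9+15 = 24 → [5, 6, 15, 24, 3, 2, 8]
k=4: xs[4] = 3+24 = 27 → [5, 6, 15, 24, 27, 2, 8]
k=5: xs[5] = 2+27 = 29 → [5, 6, 15, 24, 27, 29, 8]
k=6: xs[6] = 8+29 = 37 → [5, 6, 15, 24, 27, 29, 37]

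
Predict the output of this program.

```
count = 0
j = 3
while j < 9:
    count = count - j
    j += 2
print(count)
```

j=3: count = 0-3 = -3
j=5: count = (-3)-5 = -8
j=7: count = (-8)-7 = -15

-15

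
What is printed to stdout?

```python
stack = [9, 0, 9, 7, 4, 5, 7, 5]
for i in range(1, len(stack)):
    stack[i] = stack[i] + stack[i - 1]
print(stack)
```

[9, 9, 18, 25, 29, 34, 41, 46]

i=1: stack[1] = 0+9 = 9 → [9, 9, 9, 7, 4, 5, 7, 5]
i=2: stack[2] = 9+9 = 18 → [9, 9, 18, 7, 4, 5, 7, 5]
i=3: stack[3] = 7+18 = 25 → [9, 9, 18, 25, 4, 5, 7, 5]
i=4: stack[4] = 4+25 = 29 → [9, 9, 18, 25, 29, 5, 7, 5]
i=5: stack[5] = 5+29 = 34 → [9, 9, 18, 25, 29, 34, 7, 5]
i=6: stack[6] = 7+34 = 41 → [9, 9, 18, 25, 29, 34, 41, 5]
i=7: stack[7] = 5+41 = 46 → [9, 9, 18, 25, 29, 34, 41, 46]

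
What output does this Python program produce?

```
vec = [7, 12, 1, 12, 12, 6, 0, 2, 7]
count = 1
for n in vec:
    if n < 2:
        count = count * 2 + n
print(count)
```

n=7: not <2
n=12: not <2
n=1: <2, count = 1*2+1 = 3
n=12: not <2
n=12: not <2
n=6: not <2
n=0: <2, count = 3*2+0 = 6
n=2: not <2
n=7: not <2

6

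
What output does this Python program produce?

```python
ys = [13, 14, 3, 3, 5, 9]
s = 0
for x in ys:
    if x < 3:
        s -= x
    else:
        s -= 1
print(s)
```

x=13: not <3, s = 0-1 = -1
x=14: not <3, s = (-1)-1 = -2
x=3: not <3, s = (-2)-1 = -3
x=3: not <3, s = (-3)-1 = -4
x=5: not <3, s = (-4)-1 = -5
x=9: not <3, s = (-5)-1 = -6

-6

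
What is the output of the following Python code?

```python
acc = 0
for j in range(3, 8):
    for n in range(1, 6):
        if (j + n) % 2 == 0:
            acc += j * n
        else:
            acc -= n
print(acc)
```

159

j=3,n=1: even sum, acc = 0+3 = 3
j=3,n=2: odd sum, acc = 3-2 = 1
j=3,n=3: even sum, acc = 1+9 = 10
j=3,n=4: odd sum, acc = 10-4 = 6
j=3,n=5: even sum, acc = 6+15 = 21
j=4,n=1: odd sum, acc = 21-1 = 20
j=4,n=2: even sum, acc = 20+8 = 28
j=4,n=3: odd sum, acc = 28-3 = 25
j=4,n=4: even sum, acc = 25+16 = 41
j=4,n=5: odd sum, acc = 41-5 = 36
j=5,n=1: even sum, acc = 36+5 = 41
j=5,n=2: odd sum, acc = 41-2 = 39
j=5,n=3: even sum, acc = 39+15 = 54
j=5,n=4: odd sum, acc = 54-4 = 50
j=5,n=5: even sum, acc = 50+25 = 75
j=6,n=1: odd sum, acc = 75-1 = 74
j=6,n=2: even sum, acc = 74+12 = 86
j=6,n=3: odd sum, acc = 86-3 = 83
j=6,n=4: even sum, acc = 83+24 = 107
j=6,n=5: odd sum, acc = 107-5 = 102
j=7,n=1: even sum, acc = 102+7 = 109
j=7,n=2: odd sum, acc = 109-2 = 107
j=7,n=3: even sum, acc = 107+21 = 128
j=7,n=4: odd sum, acc = 128-4 = 124
j=7,n=5: even sum, acc = 124+35 = 159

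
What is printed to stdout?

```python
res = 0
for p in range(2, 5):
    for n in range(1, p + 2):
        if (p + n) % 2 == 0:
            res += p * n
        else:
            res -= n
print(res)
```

21

p=2,n=1: odd sum, res = 0-1 = -1
p=2,n=2: even sum, res = (-1)+4 = 3
p=2,n=3: odd sum, res = 3-3 = 0
p=3,n=1: even sum, res = 0+3 = 3
p=3,n=2: odd sum, res = 3-2 = 1
p=3,n=3: even sum, res = 1+9 = 10
p=3,n=4: odd sum, res = 10-4 = 6
p=4,n=1: odd sum, res = 6-1 = 5
p=4,n=2: even sum, res = 5+8 = 13
p=4,n=3: odd sum, res = 13-3 = 10
p=4,n=4: even sum, res = 10+16 = 26
p=4,n=5: odd sum, res = 26-5 = 21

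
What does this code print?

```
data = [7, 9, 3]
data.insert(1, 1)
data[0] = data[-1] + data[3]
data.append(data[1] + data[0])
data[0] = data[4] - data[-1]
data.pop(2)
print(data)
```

insert 1 at 1 → [7, 1, 9, 3]
data[0] = data[-1]+data[3] = 3+3 = 6 → [6, 1, 9, 3]
append data[1]+data[0] = 1+6 = 7 → [6, 1, 9, 3, 7]
data[0] = data[4]-data[-1] = 7-7 = 0 → [0, 1, 9, 3, 7]
pop(2) removes 9 → [0, 1, 3, 7]

[0, 1, 3, 7]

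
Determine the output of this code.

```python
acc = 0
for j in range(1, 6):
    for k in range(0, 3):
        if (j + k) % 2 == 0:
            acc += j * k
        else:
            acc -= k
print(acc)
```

j=1,k=0: odd sum, acc = 0-0 = 0
j=1,k=1: even sum, acc = 0+1 = 1
j=1,k=2: odd sum, acc = 1-2 = -1
j=2,k=0: even sum, acc = (-1)+0 = -1
j=2,k=1: odd sum, acc = (-1)-1 = -2
j=2,k=2: even sum, acc = (-2)+4 = 2
j=3,k=0: odd sum, acc = 2-0 = 2
j=3,k=1: even sum, acc = 2+3 = 5
j=3,k=2: odd sum, acc = 5-2 = 3
j=4,k=0: even sum, acc = 3+0 = 3
j=4,k=1: odd sum, acc = 3-1 = 2
j=4,k=2: even sum, acc = 2+8 = 10
j=5,k=0: odd sum, acc = 10-0 = 10
j=5,k=1: even sum, acc = 10+5 = 15
j=5,k=2: odd sum, acc = 15-2 = 13

13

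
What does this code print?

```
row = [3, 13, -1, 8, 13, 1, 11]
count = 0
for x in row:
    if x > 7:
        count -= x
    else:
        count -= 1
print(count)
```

-48

x=3: not >7, count = 0-1 = -1
x=13: >7, count = (-1)-13 = -14
x=-1: not >7, count = (-14)-1 = -15
x=8: >7, count = (-15)-8 = -23
x=13: >7, count = (-23)-13 = -36
x=1: not >7, count = (-36)-1 = -37
x=11: >7, count = (-37)-11 = -48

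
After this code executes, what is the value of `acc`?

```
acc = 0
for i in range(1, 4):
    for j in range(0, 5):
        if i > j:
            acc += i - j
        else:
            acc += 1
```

19

i=1,j=0: 1>0, acc = 0+1 = 1
i=1,j=1: not 1>1, acc = 1+1 = 2
i=1,j=2: not 1>2, acc = 2+1 = 3
i=1,j=3: not 1>3, acc = 3+1 = 4
i=1,j=4: not 1>4, acc = 4+1 = 5
i=2,j=0: 2>0, acc = 5+2 = 7
i=2,j=1: 2>1, acc = 7+1 = 8
i=2,j=2: not 2>2, acc = 8+1 = 9
i=2,j=3: not 2>3, acc = 9+1 = 10
i=2,j=4: not 2>4, acc = 10+1 = 11
i=3,j=0: 3>0, acc = 11+3 = 14
i=3,j=1: 3>1, acc = 14+2 = 16
i=3,j=2: 3>2, acc = 16+1 = 17
i=3,j=3: not 3>3, acc = 17+1 = 18
i=3,j=4: not 3>4, acc = 18+1 = 19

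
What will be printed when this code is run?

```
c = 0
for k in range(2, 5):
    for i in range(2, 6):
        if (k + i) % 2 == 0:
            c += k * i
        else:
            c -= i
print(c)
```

38

k=2,i=2: even sum, c = 0+4 = 4
k=2,i=3: odd sum, c = 4-3 = 1
k=2,i=4: even sum, c = 1+8 = 9
k=2,i=5: odd sum, c = 9-5 = 4
k=3,i=2: odd sum, c = 4-2 = 2
k=3,i=3: even sum, c = 2+9 = 11
k=3,i=4: odd sum, c = 11-4 = 7
k=3,i=5: even sum, c = 7+15 = 22
k=4,i=2: even sum, c = 22+8 = 30
k=4,i=3: odd sum, c = 30-3 = 27
k=4,i=4: even sum, c = 27+16 = 43
k=4,i=5: odd sum, c = 43-5 = 38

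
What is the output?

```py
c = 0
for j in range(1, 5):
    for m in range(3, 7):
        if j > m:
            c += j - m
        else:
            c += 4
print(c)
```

61

j=1,m=3: not 1>3, c = 0+4 = 4
j=1,m=4: not 1>4, c = 4+4 = 8
j=1,m=5: not 1>5, c = 8+4 = 12
j=1,m=6: not 1>6, c = 12+4 = 16
j=2,m=3: not 2>3, c = 16+4 = 20
j=2,m=4: not 2>4, c = 20+4 = 24
j=2,m=5: not 2>5, c = 24+4 = 28
j=2,m=6: not 2>6, c = 28+4 = 32
j=3,m=3: not 3>3, c = 32+4 = 36
j=3,m=4: not 3>4, c = 36+4 = 40
j=3,m=5: not 3>5, c = 40+4 = 44
j=3,m=6: not 3>6, c = 44+4 = 48
j=4,m=3: 4>3, c = 48+1 = 49
j=4,m=4: not 4>4, c = 49+4 = 53
j=4,m=5: not 4>5, c = 53+4 = 57
j=4,m=6: not 4>6, c = 57+4 = 61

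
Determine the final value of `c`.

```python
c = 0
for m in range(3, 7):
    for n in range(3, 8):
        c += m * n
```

m=3,n=3: c = 0+9 = 9
m=3,n=4: c = 9+12 = 21
m=3,n=5: c = 21+15 = 36
m=3,n=6: c = 36+18 = 54
m=3,n=7: c = 54+21 = 75
m=4,n=3: c = 75+12 = 87
m=4,n=4: c = 87+16 = 103
m=4,n=5: c = 103+20 = 123
m=4,n=6: c = 123+24 = 147
m=4,n=7: c = 147+28 = 175
m=5,n=3: c = 175+15 = 190
m=5,n=4: c = 190+20 = 210
m=5,n=5: c = 210+25 = 235
m=5,n=6: c = 235+30 = 265
m=5,n=7: c = 265+35 = 300
m=6,n=3: c = 300+18 = 318
m=6,n=4: c = 318+24 = 342
m=6,n=5: c = 342+30 = 372
m=6,n=6: c = 372+36 = 408
m=6,n=7: c = 408+42 = 450

450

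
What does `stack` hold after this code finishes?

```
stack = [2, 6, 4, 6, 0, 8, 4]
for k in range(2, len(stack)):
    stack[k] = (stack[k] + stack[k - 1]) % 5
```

[2, 6, 0, 1, 1, 4, 3]

k=2: stack[2] = (4+6)%5 = 0 → [2, 6, 0, 6, 0, 8, 4]
k=3: stack[3] = (6+0)%5 = 1 → [2, 6, 0, 1, 0, 8, 4]
k=4: stack[4] = (0+1)%5 = 1 → [2, 6, 0, 1, 1, 8, 4]
k=5: stack[5] = (8+1)%5 = 4 → [2, 6, 0, 1, 1, 4, 4]
k=6: stack[6] = (4+4)%5 = 3 → [2, 6, 0, 1, 1, 4, 3]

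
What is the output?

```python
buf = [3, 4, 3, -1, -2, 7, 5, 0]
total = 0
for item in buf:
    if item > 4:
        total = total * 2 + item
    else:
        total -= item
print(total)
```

item=3: not >4, total = 0-3 = -3
item=4: not >4, total = (-3)-4 = -7
item=3: not >4, total = (-7)-3 = -10
item=-1: not >4, total = (-10)-(-1) = -9
item=-2: not >4, total = (-9)-(-2) = -7
item=7: >4, total = (-7)*2+7 = -7
item=5: >4, total = (-7)*2+5 = -9
item=0: not >4, total = (-9)-0 = -9

-9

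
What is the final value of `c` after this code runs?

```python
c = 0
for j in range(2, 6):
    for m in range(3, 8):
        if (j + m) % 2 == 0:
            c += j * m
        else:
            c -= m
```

j=2,m=3: odd sum, c = 0-3 = -3
j=2,m=4: even sum, c = (-3)+8 = 5
j=2,m=5: odd sum, c = 5-5 = 0
j=2,m=6: even sum, c = 0+12 = 12
j=2,m=7: odd sum, c = 12-7 = 5
j=3,m=3: even sum, c = 5+9 = 14
j=3,m=4: odd sum, c = 14-4 = 10
j=3,m=5: even sum, c = 10+15 = 25
j=3,m=6: odd sum, c = 25-6 = 19
j=3,m=7: even sum, c = 19+21 = 40
j=4,m=3: odd sum, c = 40-3 = 37
j=4,m=4: even sum, c = 37+16 = 53
j=4,m=5: odd sum, c = 53-5 = 48
j=4,m=6: even sum, c = 48+24 = 72
j=4,m=7: odd sum, c = 72-7 = 65
j=5,m=3: even sum, c = 65+15 = 80
j=5,m=4: odd sum, c = 80-4 = 76
j=5,m=5: even sum, c = 76+25 = 101
j=5,m=6: odd sum, c = 101-6 = 95
j=5,m=7: even sum, c = 95+35 = 130

130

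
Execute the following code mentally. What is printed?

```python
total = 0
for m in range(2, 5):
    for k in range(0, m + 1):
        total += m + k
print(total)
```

m=2,k=0: total = 0+2 = 2
m=2,k=1: total = 2+3 = 5
m=2,k=2: total = 5+4 = 9
m=3,k=0: total = 9+3 = 12
m=3,k=1: total = 12+4 = 16
m=3,k=2: total = 16+5 = 21
m=3,k=3: total = 21+6 = 27
m=4,k=0: total = 27+4 = 31
m=4,k=1: total = 31+5 = 36
m=4,k=2: total = 36+6 = 42
m=4,k=3: total = 42+7 = 49
m=4,k=4: total = 49+8 = 57

57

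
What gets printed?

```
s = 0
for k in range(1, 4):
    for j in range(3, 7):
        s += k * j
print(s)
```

108

k=1,j=3: s = 0+3 = 3
k=1,j=4: s = 3+4 = 7
k=1,j=5: s = 7+5 = 12
k=1,j=6: s = 12+6 = 18
k=2,j=3: s = 18+6 = 24
k=2,j=4: s = 24+8 = 32
k=2,j=5: s = 32+10 = 42
k=2,j=6: s = 42+12 = 54
k=3,j=3: s = 54+9 = 63
k=3,j=4: s = 63+12 = 75
k=3,j=5: s = 75+15 = 90
k=3,j=6: s = 90+18 = 108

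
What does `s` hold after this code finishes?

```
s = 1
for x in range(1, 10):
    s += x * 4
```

x=1: s = 1+1*4 = 5
x=2: s = 5+2*4 = 13
x=3: s = 13+3*4 = 25
x=4: s = 25+4*4 = 41
x=5: s = 41+5*4 = 61
x=6: s = 61+6*4 = 85
x=7: s = 85+7*4 = 113
x=8: s = 113+8*4 = 145
x=9: s = 145+9*4 = 181

181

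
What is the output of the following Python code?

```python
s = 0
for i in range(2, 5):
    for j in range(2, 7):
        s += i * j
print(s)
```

180

i=2,j=2: s = 0+4 = 4
i=2,j=3: s = 4+6 = 10
i=2,j=4: s = 10+8 = 18
i=2,j=5: s = 18+10 = 28
i=2,j=6: s = 28+12 = 40
i=3,j=2: s = 40+6 = 46
i=3,j=3: s = 46+9 = 55
i=3,j=4: s = 55+12 = 67
i=3,j=5: s = 67+15 = 82
i=3,j=6: s = 82+18 = 100
i=4,j=2: s = 100+8 = 108
i=4,j=3: s = 108+12 = 120
i=4,j=4: s = 120+16 = 136
i=4,j=5: s = 136+20 = 156
i=4,j=6: s = 156+24 = 180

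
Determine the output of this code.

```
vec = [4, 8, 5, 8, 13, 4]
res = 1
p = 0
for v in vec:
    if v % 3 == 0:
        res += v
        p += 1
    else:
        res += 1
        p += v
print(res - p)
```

-35

v=4: not %3==0, res = 1+1 = 2; p=4
v=8: not %3==0, res = 2+1 = 3; p=12
v=5: not %3==0, res = 3+1 = 4; p=17
v=8: not %3==0, res = 4+1 = 5; p=25
v=13: not %3==0, res = 5+1 = 6; p=38
v=4: not %3==0, res = 6+1 = 7; p=42
res-p = 7-42 = -35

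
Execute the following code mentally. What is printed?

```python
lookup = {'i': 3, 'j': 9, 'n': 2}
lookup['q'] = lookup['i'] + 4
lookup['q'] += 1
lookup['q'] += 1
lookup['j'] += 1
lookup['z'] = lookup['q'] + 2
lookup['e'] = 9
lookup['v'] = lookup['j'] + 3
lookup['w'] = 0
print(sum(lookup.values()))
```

57

lookup['q'] = lookup['i']+4 = 7 → {'i': 3, 'j': 9, 'n': 2, 'q': 7}
lookup['q'] = 7+1 = 8 → {'i': 3, 'j': 9, 'n': 2, 'q': 8}
lookup['q'] = 8+1 = 9 → {'i': 3, 'j': 9, 'n': 2, 'q': 9}
lookup['j'] = 9+1 = 10 → {'i': 3, 'j': 10, 'n': 2, 'q': 9}
lookup['z'] = lookup['q']+2 = 11 → {'i': 3, 'j': 10, 'n': 2, 'q': 9, 'z': 11}
lookup['e'] = 9 → {'i': 3, 'j': 10, 'n': 2, 'q': 9, 'z': 11, 'e': 9}
lookup['v'] = lookup['j']+3 = 13 → {'i': 3, 'j': 10, 'n': 2, 'q': 9, 'z': 11, 'e': 9, 'v': 13}
lookup['w'] = 0 → {'i': 3, 'j': 10, 'n': 2, 'q': 9, 'z': 11, 'e': 9, 'v': 13, 'w': 0}
sum of values = 57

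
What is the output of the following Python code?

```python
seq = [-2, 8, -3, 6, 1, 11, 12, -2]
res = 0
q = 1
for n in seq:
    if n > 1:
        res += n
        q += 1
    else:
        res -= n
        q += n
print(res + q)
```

42

n=-2: not >1, res = 0-(-2) = 2; q=-1
n=8: >1, res = 2+8 = 10; q=0
n=-3: not >1, res = 10-(-3) = 13; q=-3
n=6: >1, res = 13+6 = 19; q=-2
n=1: not >1, res = 19-1 = 18; q=-1
n=11: >1, res = 18+11 = 29; q=0
n=12: >1, res = 29+12 = 41; q=1
n=-2: not >1, res = 41-(-2) = 43; q=-1
res+q = 43+(-1) = 42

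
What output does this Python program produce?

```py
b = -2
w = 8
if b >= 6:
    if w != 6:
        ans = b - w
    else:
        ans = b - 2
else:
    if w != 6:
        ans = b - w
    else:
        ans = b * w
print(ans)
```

b=-2, w=8
b >= 6 is False; w != 6 is True
→ ans = b - w = -10

-10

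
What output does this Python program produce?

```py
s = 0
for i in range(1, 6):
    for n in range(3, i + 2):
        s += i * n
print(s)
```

i=2,n=3: s = 0+6 = 6
i=3,n=3: s = 6+9 = 15
i=3,n=4: s = 15+12 = 27
i=4,n=3: s = 27+12 = 39
i=4,n=4: s = 39+16 = 55
i=4,n=5: s = 55+20 = 75
i=5,n=3: s = 75+15 = 90
i=5,n=4: s = 90+20 = 110
i=5,n=5: s = 110+25 = 135
i=5,n=6: s = 135+30 = 165

165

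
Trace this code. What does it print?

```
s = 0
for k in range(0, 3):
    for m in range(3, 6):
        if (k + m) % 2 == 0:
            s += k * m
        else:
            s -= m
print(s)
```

k=0,m=3: odd sum, s = 0-3 = -3
k=0,m=4: even sum, s = (-3)+0 = -3
k=0,m=5: odd sum, s = (-3)-5 = -8
k=1,m=3: even sum, s = (-8)+3 = -5
k=1,m=4: odd sum, s = (-5)-4 = -9
k=1,m=5: even sum, s = (-9)+5 = -4
k=2,m=3: odd sum, s = (-4)-3 = -7
k=2,m=4: even sum, s = (-7)+8 = 1
k=2,m=5: odd sum, s = 1-5 = -4

-4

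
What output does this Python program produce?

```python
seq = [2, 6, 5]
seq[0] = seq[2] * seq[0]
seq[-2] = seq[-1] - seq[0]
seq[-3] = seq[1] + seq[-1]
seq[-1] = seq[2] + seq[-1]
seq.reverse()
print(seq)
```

[10, -5, 0]

seq[0] = seq[2]*seq[0] = 5*2 = 10 → [10, 6, 5]
seq[-2] = seq[-1]-seq[0] = 5-10 = -5 → [10, -5, 5]
seq[-3] = seq[1]+seq[-1] = (-5)+5 = 0 → [0, -5, 5]
seq[-1] = seq[2]+seq[-1] = 5+5 = 10 → [0, -5, 10]
reverse → [10, -5, 0]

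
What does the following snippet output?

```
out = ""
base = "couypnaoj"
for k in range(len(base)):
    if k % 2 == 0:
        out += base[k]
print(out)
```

cupaj

k=0: add 'c' → 'c'
k=1: skip
k=2: add 'u' → 'cu'
k=3: skip
k=4: add 'p' → 'cup'
k=5: skip
k=6: add 'a' → 'cupa'
k=7: skip
k=8: add 'j' → 'cupaj'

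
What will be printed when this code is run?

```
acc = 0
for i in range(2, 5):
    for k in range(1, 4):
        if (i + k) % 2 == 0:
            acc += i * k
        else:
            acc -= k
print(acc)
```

14

i=2,k=1: odd sum, acc = 0-1 = -1
i=2,k=2: even sum, acc = (-1)+4 = 3
i=2,k=3: odd sum, acc = 3-3 = 0
i=3,k=1: even sum, acc = 0+3 = 3
i=3,k=2: odd sum, acc = 3-2 = 1
i=3,k=3: even sum, acc = 1+9 = 10
i=4,k=1: odd sum, acc = 10-1 = 9
i=4,k=2: even sum, acc = 9+8 = 17
i=4,k=3: odd sum, acc = 17-3 = 14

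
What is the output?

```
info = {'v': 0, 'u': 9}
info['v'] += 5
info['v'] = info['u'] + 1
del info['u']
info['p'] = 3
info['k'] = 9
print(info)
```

info['v'] = 0+5 = 5 → {'v': 5, 'u': 9}
info['v'] = info['u']+1 = 10 → {'v': 10, 'u': 9}
del 'u' → {'v': 10}
info['p'] = 3 → {'v': 10, 'p': 3}
info['k'] = 9 → {'v': 10, 'p': 3, 'k': 9}

{'v': 10, 'p': 3, 'k': 9}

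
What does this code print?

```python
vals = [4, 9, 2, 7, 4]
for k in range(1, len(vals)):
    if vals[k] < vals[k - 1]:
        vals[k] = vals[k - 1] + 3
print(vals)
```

k=1: 9>=4, unchanged → [4, 9, 2, 7, 4]
k=2: 2<9, vals[2] = 9+3 = 12 → [4, 9, 12, 7, 4]
k=3: 7<12, vals[3] = 12+3 = 15 → [4, 9, 12, 15, 4]
k=4: 4<15, vals[4] = 15+3 = 18 → [4, 9, 12, 15, 18]

[4, 9, 12, 15, 18]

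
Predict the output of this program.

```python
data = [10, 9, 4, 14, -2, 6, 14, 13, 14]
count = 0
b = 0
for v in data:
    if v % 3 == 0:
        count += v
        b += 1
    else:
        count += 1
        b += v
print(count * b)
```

v=10: not %3==0, count = 0+1 = 1; b=10
v=9: %3==0, count = 1+9 = 10; b=11
v=4: not %3==0, count = 10+1 = 11; b=15
v=14: not %3==0, count = 11+1 = 12; b=29
v=-2: not %3==0, count = 12+1 = 13; b=27
v=6: %3==0, count = 13+6 = 19; b=28
v=14: not %3==0, count = 19+1 = 20; b=42
v=13: not %3==0, count = 20+1 = 21; b=55
v=14: not %3==0, count = 21+1 = 22; b=69
count*b = 22*69 = 1518

1518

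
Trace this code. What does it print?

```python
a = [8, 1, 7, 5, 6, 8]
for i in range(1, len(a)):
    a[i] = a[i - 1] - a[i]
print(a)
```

i=1: a[1] = 8-1 = 7 → [8, 7, 7, 5, 6, 8]
i=2: a[2] = 7-7 = 0 → [8, 7, 0, 5, 6, 8]
i=3: a[3] = 0-5 = -5 → [8, 7, 0, -5, 6, 8]
i=4: a[4] = (-5)-6 = -11 → [8, 7, 0, -5, -11, 8]
i=5: a[5] = (-11)-8 = -19 → [8, 7, 0, -5, -11, -19]

[8, 7, 0, -5, -11, -19]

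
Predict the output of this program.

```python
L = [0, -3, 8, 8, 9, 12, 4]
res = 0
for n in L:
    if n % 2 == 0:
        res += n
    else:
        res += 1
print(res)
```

n=0: even, res = 0+0 = 0
n=-3: not even, res = 0+1 = 1
n=8: even, res = 1+8 = 9
n=8: even, res = 9+8 = 17
n=9: not even, res = 17+1 = 18
n=12: even, res = 18+12 = 30
n=4: even, res = 30+4 = 34

34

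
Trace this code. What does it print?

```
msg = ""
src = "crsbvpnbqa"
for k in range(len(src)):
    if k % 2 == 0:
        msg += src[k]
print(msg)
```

k=0: add 'c' → 'c'
k=1: skip
k=2: add 's' → 'cs'
k=3: skip
k=4: add 'v' → 'csv'
k=5: skip
k=6: add 'n' → 'csvn'
k=7: skip
k=8: add 'q' → 'csvnq'
k=9: skip

csvnq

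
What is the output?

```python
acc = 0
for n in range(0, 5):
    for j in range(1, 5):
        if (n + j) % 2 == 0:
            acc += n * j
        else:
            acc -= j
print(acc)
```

n=0,j=1: odd sum, acc = 0-1 = -1
n=0,j=2: even sum, acc = (-1)+0 = -1
n=0,j=3: odd sum, acc = (-1)-3 = -4
n=0,j=4: even sum, acc = (-4)+0 = -4
n=1,j=1: even sum, acc = (-4)+1 = -3
n=1,j=2: odd sum, acc = (-3)-2 = -5
n=1,j=3: even sum, acc = (-5)+3 = -2
n=1,j=4: odd sum, acc = (-2)-4 = -6
n=2,j=1: odd sum, acc = (-6)-1 = -7
n=2,j=2: even sum, acc = (-7)+4 = -3
n=2,j=3: odd sum, acc = (-3)-3 = -6
n=2,j=4: even sum, acc = (-6)+8 = 2
n=3,j=1: even sum, acc = 2+3 = 5
n=3,j=2: odd sum, acc = 5-2 = 3
n=3,j=3: even sum, acc = 3+9 = 12
n=3,j=4: odd sum, acc = 12-4 = 8
n=4,j=1: odd sum, acc = 8-1 = 7
n=4,j=2: even sum, acc = 7+8 = 15
n=4,j=3: odd sum, acc = 15-3 = 12
n=4,j=4: even sum, acc = 12+16 = 28

28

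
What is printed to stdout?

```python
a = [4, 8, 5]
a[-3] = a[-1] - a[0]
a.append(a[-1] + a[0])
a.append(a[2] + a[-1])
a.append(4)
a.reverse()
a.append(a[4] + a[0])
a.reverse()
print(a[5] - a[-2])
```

0

a[-3] = a[-1]-a[0] = 5-4 = 1 → [1, 8, 5]
append a[-1]+a[0] = 5+1 = 6 → [1, 8, 5, 6]
append a[2]+a[-1] = 5+6 = 11 → [1, 8, 5, 6, 11]
append 4 → [1, 8, 5, 6, 11, 4]
reverse → [4, 11, 6, 5, 8, 1]
append a[4]+a[0] = 8+4 = 12 → [4, 11, 6, 5, 8, 1, 12]
reverse → [12, 1, 8, 5, 6, 11, 4]
a[5]-a[-2] = 11-11 = 0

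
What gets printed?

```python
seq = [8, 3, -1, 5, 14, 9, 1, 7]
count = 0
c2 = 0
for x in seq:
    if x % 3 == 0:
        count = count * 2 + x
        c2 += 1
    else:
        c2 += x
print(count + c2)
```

51

x=8: not %3==0; c2=8
x=3: %3==0, count = 0*2+3 = 3; c2=9
x=-1: not %3==0; c2=8
x=5: not %3==0; c2=13
x=14: not %3==0; c2=27
x=9: %3==0, count = 3*2+9 = 15; c2=28
x=1: not %3==0; c2=29
x=7: not %3==0; c2=36
count+c2 = 15+36 = 51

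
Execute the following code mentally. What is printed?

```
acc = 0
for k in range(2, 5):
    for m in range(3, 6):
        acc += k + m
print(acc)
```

k=2,m=3: acc = 0+5 = 5
k=2,m=4: acc = 5+6 = 11
k=2,m=5: acc = 11+7 = 18
k=3,m=3: acc = 18+6 = 24
k=3,m=4: acc = 24+7 = 31
k=3,m=5: acc = 31+8 = 39
k=4,m=3: acc = 39+7 = 46
k=4,m=4: acc = 46+8 = 54
k=4,m=5: acc = 54+9 = 63

63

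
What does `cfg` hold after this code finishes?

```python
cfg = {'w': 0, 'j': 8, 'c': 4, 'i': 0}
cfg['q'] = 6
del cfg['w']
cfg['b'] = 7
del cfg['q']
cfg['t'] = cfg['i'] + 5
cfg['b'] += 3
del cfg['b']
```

cfg['q'] = 6 → {'w': 0, 'j': 8, 'c': 4, 'i': 0, 'q': 6}
del 'w' → {'j': 8, 'c': 4, 'i': 0, 'q': 6}
cfg['b'] = 7 → {'j': 8, 'c': 4, 'i': 0, 'q': 6, 'b': 7}
del 'q' → {'j': 8, 'c': 4, 'i': 0, 'b': 7}
cfg['t'] = cfg['i']+5 = 5 → {'j': 8, 'c': 4, 'i': 0, 'b': 7, 't': 5}
cfg['b'] = 7+3 = 10 → {'j': 8, 'c': 4, 'i': 0, 'b': 10, 't': 5}
del 'b' → {'j': 8, 'c': 4, 'i': 0, 't': 5}

{'j': 8, 'c': 4, 'i': 0, 't': 5}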